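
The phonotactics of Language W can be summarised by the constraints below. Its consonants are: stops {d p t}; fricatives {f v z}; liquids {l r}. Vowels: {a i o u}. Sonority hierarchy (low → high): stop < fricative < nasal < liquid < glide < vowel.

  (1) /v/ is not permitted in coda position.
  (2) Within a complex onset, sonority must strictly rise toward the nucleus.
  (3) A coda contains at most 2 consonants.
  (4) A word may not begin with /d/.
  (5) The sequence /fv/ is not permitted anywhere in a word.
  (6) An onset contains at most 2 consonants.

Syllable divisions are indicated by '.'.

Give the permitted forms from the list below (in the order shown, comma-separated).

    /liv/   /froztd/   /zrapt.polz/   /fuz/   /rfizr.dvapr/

/zrapt.polz/, /fuz/

/liv/ — violates constraint 1: syllable 1 coda contains /v/ → not permitted
/froztd/ — violates constraint 3: syllable 1 coda /ztd/ has 3 consonants (> 2) → not permitted
/zrapt.polz/ — σ1 onset /zr/ (2→4 rises), coda /pt/ (2C) ok; σ2 onset /p/, coda /lz/ (2C) ok → permitted
/fuz/ — σ1 onset /f/, coda /z/ ok → permitted
/rfizr.dvapr/ — violates constraint 2: syllable 1 onset /rf/: /r/ (liquid, 4) → /f/ (fricative, 2) does not rise → not permitted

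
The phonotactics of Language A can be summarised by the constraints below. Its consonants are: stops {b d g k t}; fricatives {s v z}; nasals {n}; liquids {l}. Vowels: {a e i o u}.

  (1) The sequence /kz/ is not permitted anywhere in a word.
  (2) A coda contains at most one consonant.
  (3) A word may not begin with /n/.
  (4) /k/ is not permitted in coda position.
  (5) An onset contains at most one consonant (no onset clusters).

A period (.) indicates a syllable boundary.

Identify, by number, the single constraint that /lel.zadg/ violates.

2

/lel.zadg/: syllable 2 coda /dg/ has 2 consonants (> 1).
This is a violation of constraint 2: "A coda contains at most one consonant."
The remaining constraints (1, 3, 4, 5) are satisfied.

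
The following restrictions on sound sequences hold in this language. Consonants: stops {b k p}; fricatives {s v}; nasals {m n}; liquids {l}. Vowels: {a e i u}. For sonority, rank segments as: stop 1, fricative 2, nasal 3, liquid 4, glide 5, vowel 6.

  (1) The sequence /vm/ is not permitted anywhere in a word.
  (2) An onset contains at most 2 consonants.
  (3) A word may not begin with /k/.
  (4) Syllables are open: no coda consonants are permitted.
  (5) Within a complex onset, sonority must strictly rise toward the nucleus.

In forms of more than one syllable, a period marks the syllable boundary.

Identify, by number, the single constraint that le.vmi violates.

le.vmi: contains banned sequence /vm/.
This is a violation of constraint 1: "The sequence /vm/ is not permitted anywhere in a word."
The remaining constraints (2, 3, 4, 5) are satisfied.

1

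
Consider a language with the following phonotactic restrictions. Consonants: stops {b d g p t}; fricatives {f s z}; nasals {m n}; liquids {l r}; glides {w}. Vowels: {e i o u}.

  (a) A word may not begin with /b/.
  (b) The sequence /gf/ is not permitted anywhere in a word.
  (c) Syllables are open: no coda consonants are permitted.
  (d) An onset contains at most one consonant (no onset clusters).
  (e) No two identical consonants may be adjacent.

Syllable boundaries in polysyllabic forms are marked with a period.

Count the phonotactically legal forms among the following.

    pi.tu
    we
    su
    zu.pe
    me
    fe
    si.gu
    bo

pi.tu — σ1 onset /p/, coda /∅/ ok; σ2 onset /t/, coda /∅/ ok → phonotactically legal
we — σ1 onset /w/, coda /∅/ ok → phonotactically legal
su — σ1 onset /s/, coda /∅/ ok → phonotactically legal
zu.pe — σ1 onset /z/, coda /∅/ ok; σ2 onset /p/, coda /∅/ ok → phonotactically legal
me — σ1 onset /m/, coda /∅/ ok → phonotactically legal
fe — σ1 onset /f/, coda /∅/ ok → phonotactically legal
si.gu — σ1 onset /s/, coda /∅/ ok; σ2 onset /g/, coda /∅/ ok → phonotactically legal
bo — violates constraint (a): word begins with /b/ → phonotactically illegal
Phonotactically legal: pi.tu, we, su, zu.pe, me, fe, si.gu → 7.

7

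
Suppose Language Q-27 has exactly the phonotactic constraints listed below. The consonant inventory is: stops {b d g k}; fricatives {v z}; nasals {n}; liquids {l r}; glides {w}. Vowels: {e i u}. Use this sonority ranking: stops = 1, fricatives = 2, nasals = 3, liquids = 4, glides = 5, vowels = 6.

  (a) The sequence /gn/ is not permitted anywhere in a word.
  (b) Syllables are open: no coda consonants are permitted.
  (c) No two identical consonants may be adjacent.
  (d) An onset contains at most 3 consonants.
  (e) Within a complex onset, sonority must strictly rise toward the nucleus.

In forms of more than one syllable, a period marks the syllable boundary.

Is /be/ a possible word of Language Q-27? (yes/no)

yes

/be/ — σ1 onset /b/, coda /∅/ ok → well-formed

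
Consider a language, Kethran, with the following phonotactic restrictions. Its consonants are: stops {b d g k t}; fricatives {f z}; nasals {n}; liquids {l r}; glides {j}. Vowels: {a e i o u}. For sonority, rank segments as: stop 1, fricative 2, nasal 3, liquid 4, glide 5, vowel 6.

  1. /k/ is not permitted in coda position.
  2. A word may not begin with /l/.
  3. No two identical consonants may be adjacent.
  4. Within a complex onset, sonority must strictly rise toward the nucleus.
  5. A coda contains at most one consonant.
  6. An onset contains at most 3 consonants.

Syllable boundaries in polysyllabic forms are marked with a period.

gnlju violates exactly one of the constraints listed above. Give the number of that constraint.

gnlju: syllable 1 onset /gnlj/ has 4 consonants (> 3).
This is a violation of constraint 6: "An onset contains at most 3 consonants."
The remaining constraints (1, 2, 3, 4, 5) are satisfied.

6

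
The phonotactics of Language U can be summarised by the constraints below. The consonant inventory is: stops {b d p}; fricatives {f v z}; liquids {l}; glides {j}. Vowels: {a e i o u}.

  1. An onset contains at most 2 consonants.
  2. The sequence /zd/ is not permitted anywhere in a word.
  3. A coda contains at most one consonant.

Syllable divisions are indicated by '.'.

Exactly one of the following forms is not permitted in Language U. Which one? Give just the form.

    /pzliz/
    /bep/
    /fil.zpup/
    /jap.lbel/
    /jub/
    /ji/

/pzliz/

/pzliz/ — violates constraint 1: syllable 1 onset /pzl/ has 3 consonants (> 2) → not permitted
/bep/ — σ1 onset /b/, coda /p/ ok → permitted
/fil.zpup/ — σ1 onset /f/, coda /l/ ok; σ2 onset /zp/ (2C), coda /p/ ok → permitted
/jap.lbel/ — σ1 onset /j/, coda /p/ ok; σ2 onset /lb/ (2C), coda /l/ ok → permitted
/jub/ — σ1 onset /j/, coda /b/ ok → permitted
/ji/ — σ1 onset /j/, coda /∅/ ok → permitted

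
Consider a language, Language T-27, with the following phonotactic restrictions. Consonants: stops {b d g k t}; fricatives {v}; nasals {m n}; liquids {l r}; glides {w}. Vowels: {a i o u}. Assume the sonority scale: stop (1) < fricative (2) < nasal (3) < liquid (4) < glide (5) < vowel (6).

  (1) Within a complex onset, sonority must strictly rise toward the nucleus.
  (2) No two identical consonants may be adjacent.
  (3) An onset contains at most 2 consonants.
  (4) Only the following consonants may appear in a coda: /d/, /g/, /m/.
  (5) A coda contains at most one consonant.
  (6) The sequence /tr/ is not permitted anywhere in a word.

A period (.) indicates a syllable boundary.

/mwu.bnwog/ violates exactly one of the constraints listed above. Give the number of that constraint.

/mwu.bnwog/: syllable 2 onset /bnw/ has 3 consonants (> 2).
This is a violation of constraint 3: "An onset contains at most 2 consonants."
The remaining constraints (1, 2, 4, 5, 6) are satisfied.

3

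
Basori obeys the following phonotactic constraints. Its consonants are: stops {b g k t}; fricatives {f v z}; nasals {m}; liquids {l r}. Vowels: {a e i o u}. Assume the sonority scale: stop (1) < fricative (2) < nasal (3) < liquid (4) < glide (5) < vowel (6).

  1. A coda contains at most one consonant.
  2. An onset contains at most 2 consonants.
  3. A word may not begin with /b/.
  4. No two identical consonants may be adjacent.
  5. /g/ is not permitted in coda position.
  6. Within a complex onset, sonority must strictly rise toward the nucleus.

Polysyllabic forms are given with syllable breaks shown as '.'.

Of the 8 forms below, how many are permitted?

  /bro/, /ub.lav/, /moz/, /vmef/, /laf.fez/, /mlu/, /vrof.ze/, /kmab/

/bro/ — violates constraint 3: word begins with /b/ → not permitted
/ub.lav/ — σ1 onset /∅/, coda /b/ ok; σ2 onset /l/, coda /v/ ok → permitted
/moz/ — σ1 onset /m/, coda /z/ ok → permitted
/vmef/ — σ1 onset /vm/ (2→3 rises), coda /f/ ok → permitted
/laf.fez/ — violates constraint 4: adjacent identical consonants /ff/ → not permitted
/mlu/ — σ1 onset /ml/ (3→4 rises), coda /∅/ ok → permitted
/vrof.ze/ — σ1 onset /vr/ (2→4 rises), coda /f/ ok; σ2 onset /z/, coda /∅/ ok → permitted
/kmab/ — σ1 onset /km/ (1→3 rises), coda /b/ ok → permitted
Permitted: /ub.lav/, /moz/, /vmef/, /mlu/, /vrof.ze/, /kmab/ → 6.

6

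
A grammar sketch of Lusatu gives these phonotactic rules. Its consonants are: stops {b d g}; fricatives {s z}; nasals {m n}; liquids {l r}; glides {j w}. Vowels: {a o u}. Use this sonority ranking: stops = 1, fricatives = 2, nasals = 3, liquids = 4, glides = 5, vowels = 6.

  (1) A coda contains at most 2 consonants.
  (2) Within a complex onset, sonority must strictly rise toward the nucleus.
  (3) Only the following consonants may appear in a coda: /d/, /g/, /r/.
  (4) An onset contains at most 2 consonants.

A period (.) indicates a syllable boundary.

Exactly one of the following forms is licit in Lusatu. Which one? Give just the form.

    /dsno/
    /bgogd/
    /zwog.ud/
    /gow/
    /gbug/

/zwog.ud/

/dsno/ — violates constraint 4: syllable 1 onset /dsn/ has 3 consonants (> 2) → illicit
/bgogd/ — violates constraint 2: syllable 1 onset /bg/: /b/ (stop, 1) → /g/ (stop, 1) does not rise → illicit
/zwog.ud/ — σ1 onset /zw/ (2→5 rises), coda /g/ ok; σ2 onset /∅/, coda /d/ ok → licit
/gow/ — violates constraint 3: syllable 1 coda contains /w/, which is not a licensed coda consonant → illicit
/gbug/ — violates constraint 2: syllable 1 onset /gb/: /g/ (stop, 1) → /b/ (stop, 1) does not rise → illicit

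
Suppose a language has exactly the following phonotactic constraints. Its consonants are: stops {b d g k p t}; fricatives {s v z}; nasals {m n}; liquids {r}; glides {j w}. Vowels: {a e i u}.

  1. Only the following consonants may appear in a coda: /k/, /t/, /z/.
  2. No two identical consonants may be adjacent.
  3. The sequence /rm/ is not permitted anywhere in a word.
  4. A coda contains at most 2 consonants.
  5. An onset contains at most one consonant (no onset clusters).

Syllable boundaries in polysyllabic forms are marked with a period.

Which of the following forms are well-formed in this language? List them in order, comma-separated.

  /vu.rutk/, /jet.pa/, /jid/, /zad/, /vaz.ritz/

/vu.rutk/, /jet.pa/, /vaz.ritz/

/vu.rutk/ — σ1 onset /v/, coda /∅/ ok; σ2 onset /r/, coda /tk/ (2C) ok → well-formed
/jet.pa/ — σ1 onset /j/, coda /t/ ok; σ2 onset /p/, coda /∅/ ok → well-formed
/jid/ — violates constraint 1: syllable 1 coda contains /d/, which is not a licensed coda consonant → ill-formed
/zad/ — violates constraint 1: syllable 1 coda contains /d/, which is not a licensed coda consonant → ill-formed
/vaz.ritz/ — σ1 onset /v/, coda /z/ ok; σ2 onset /r/, coda /tz/ (2C) ok → well-formed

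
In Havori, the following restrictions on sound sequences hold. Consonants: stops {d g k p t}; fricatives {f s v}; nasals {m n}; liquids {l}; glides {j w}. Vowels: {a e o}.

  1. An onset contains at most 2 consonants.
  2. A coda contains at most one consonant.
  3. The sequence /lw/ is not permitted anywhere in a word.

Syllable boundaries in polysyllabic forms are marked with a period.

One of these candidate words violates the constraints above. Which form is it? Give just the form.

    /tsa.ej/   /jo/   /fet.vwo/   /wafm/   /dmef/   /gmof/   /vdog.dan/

/tsa.ej/ — σ1 onset /ts/ (2C), coda /∅/ ok; σ2 onset /∅/, coda /j/ ok → licit
/jo/ — σ1 onset /j/, coda /∅/ ok → licit
/fet.vwo/ — σ1 onset /f/, coda /t/ ok; σ2 onset /vw/ (2C), coda /∅/ ok → licit
/wafm/ — violates constraint 2: syllable 1 coda /fm/ has 2 consonants (> 1) → illicit
/dmef/ — σ1 onset /dm/ (2C), coda /f/ ok → licit
/gmof/ — σ1 onset /gm/ (2C), coda /f/ ok → licit
/vdog.dan/ — σ1 onset /vd/ (2C), coda /g/ ok; σ2 onset /d/, coda /n/ ok → licit

/wafm/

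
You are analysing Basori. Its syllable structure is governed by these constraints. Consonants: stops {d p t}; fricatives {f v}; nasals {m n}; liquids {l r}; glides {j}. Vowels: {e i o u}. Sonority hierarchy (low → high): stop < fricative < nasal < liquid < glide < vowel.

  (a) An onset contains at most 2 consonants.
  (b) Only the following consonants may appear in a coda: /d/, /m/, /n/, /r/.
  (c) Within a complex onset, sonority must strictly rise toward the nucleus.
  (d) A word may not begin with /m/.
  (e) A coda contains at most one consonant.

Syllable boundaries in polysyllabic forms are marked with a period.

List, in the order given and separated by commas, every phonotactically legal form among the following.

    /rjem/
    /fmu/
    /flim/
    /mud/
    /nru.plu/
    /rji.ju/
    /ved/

/rjem/, /fmu/, /flim/, /nru.plu/, /rji.ju/, /ved/

/rjem/ — σ1 onset /rj/ (4→5 rises), coda /m/ ok → phonotactically legal
/fmu/ — σ1 onset /fm/ (2→3 rises), coda /∅/ ok → phonotactically legal
/flim/ — σ1 onset /fl/ (2→4 rises), coda /m/ ok → phonotactically legal
/mud/ — violates constraint (d): word begins with /m/ → phonotactically illegal
/nru.plu/ — σ1 onset /nr/ (3→4 rises), coda /∅/ ok; σ2 onset /pl/ (1→4 rises), coda /∅/ ok → phonotactically legal
/rji.ju/ — σ1 onset /rj/ (4→5 rises), coda /∅/ ok; σ2 onset /j/, coda /∅/ ok → phonotactically legal
/ved/ — σ1 onset /v/, coda /d/ ok → phonotactically legal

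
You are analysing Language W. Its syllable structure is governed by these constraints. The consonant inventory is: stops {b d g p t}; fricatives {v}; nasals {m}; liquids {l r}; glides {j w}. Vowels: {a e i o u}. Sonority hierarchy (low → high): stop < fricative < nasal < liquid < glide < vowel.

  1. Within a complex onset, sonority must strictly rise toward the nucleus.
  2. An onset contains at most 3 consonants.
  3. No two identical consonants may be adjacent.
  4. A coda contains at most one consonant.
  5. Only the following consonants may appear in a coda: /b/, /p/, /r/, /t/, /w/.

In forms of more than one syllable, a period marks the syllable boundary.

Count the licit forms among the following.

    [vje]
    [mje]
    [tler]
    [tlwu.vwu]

4

[vje] — σ1 onset /vj/ (2→5 rises), coda /∅/ ok → licit
[mje] — σ1 onset /mj/ (3→5 rises), coda /∅/ ok → licit
[tler] — σ1 onset /tl/ (1→4 rises), coda /r/ ok → licit
[tlwu.vwu] — σ1 onset /tlw/ (1→4→5 rises), coda /∅/ ok; σ2 onset /vw/ (2→5 rises), coda /∅/ ok → licit
Licit: [vje], [mje], [tler], [tlwu.vwu] → 4.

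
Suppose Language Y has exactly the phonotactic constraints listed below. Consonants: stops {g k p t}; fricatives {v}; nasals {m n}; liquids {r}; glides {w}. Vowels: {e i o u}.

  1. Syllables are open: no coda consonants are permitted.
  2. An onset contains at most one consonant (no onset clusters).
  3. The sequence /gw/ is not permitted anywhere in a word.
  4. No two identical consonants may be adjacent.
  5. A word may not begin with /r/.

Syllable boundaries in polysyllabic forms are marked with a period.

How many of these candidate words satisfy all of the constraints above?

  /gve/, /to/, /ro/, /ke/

2

/gve/ — violates constraint 2: syllable 1 onset /gv/ has 2 consonants (> 1) → not permitted
/to/ — σ1 onset /t/, coda /∅/ ok → permitted
/ro/ — violates constraint 5: word begins with /r/ → not permitted
/ke/ — σ1 onset /k/, coda /∅/ ok → permitted
Permitted: /to/, /ke/ → 2.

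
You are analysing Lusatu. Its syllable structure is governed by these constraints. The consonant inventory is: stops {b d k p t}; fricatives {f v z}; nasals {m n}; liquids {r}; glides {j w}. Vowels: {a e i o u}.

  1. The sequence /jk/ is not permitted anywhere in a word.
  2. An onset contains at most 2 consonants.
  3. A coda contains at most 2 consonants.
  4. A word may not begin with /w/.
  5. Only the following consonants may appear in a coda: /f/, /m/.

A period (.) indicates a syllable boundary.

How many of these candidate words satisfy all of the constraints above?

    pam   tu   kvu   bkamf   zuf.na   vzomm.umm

pam — σ1 onset /p/, coda /m/ ok → licit
tu — σ1 onset /t/, coda /∅/ ok → licit
kvu — σ1 onset /kv/ (2C), coda /∅/ ok → licit
bkamf — σ1 onset /bk/ (2C), coda /mf/ (2C) ok → licit
zuf.na — σ1 onset /z/, coda /f/ ok; σ2 onset /n/, coda /∅/ ok → licit
vzomm.umm — σ1 onset /vz/ (2C), coda /mm/ (2C) ok; σ2 onset /∅/, coda /mm/ (2C) ok → licit
Licit: pam, tu, kvu, bkamf, zuf.na, vzomm.umm → 6.

6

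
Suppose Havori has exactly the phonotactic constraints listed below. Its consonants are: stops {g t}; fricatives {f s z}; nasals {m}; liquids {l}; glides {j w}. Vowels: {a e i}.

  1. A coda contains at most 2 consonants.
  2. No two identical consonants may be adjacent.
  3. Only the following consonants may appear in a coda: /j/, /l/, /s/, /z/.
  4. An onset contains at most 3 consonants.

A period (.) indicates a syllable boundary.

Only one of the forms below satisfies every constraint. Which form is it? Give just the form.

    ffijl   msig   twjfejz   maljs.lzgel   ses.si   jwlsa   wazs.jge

wazs.jge

ffijl — violates constraint 2: adjacent identical consonants /ff/ → illicit
msig — violates constraint 3: syllable 1 coda contains /g/, which is not a licensed coda consonant → illicit
twjfejz — violates constraint 4: syllable 1 onset /twjf/ has 4 consonants (> 3) → illicit
maljs.lzgel — violates constraint 1: syllable 1 coda /ljs/ has 3 consonants (> 2) → illicit
ses.si — violates constraint 2: adjacent identical consonants /ss/ → illicit
jwlsa — violates constraint 4: syllable 1 onset /jwls/ has 4 consonants (> 3) → illicit
wazs.jge — σ1 onset /w/, coda /zs/ (2C) ok; σ2 onset /jg/ (2C), coda /∅/ ok → licit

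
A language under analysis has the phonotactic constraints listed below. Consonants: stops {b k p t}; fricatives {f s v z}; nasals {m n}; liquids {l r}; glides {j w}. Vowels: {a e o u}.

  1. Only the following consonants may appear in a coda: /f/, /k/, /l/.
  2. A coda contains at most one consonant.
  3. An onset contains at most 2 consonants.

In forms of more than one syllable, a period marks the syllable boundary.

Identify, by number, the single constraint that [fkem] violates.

1

[fkem]: syllable 1 coda contains /m/, which is not a licensed coda consonant.
This is a violation of constraint 1: "Only the following consonants may appear in a coda: /f/, /k/, /l/."
The remaining constraints (2, 3) are satisfied.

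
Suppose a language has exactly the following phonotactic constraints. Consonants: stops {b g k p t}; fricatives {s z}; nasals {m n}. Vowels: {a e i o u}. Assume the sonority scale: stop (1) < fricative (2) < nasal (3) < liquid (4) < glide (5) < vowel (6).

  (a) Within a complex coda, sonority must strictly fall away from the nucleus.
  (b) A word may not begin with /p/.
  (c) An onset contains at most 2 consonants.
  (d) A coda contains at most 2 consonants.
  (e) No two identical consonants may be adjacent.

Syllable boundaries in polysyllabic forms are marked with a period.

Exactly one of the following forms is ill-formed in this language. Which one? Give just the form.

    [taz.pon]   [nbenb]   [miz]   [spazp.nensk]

[taz.pon] — σ1 onset /t/, coda /z/ ok; σ2 onset /p/, coda /n/ ok → well-formed
[nbenb] — σ1 onset /nb/ (2C), coda /nb/ (3→1 falls) ok → well-formed
[miz] — σ1 onset /m/, coda /z/ ok → well-formed
[spazp.nensk] — violates constraint (d): syllable 2 coda /nsk/ has 3 consonants (> 2) → ill-formed

[spazp.nensk]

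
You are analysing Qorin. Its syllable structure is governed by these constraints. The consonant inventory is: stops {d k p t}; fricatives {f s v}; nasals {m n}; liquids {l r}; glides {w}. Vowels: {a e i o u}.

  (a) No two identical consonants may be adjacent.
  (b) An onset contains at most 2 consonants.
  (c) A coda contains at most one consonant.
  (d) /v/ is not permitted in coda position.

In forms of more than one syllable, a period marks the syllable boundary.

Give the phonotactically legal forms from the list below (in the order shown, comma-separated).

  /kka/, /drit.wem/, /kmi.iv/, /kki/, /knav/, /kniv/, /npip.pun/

/drit.wem/

/kka/ — violates constraint (a): adjacent identical consonants /kk/ → phonotactically illegal
/drit.wem/ — σ1 onset /dr/ (2C), coda /t/ ok; σ2 onset /w/, coda /m/ ok → phonotactically legal
/kmi.iv/ — violates constraint (d): syllable 2 coda contains /v/ → phonotactically illegal
/kki/ — violates constraint (a): adjacent identical consonants /kk/ → phonotactically illegal
/knav/ — violates constraint (d): syllable 1 coda contains /v/ → phonotactically illegal
/kniv/ — violates constraint (d): syllable 1 coda contains /v/ → phonotactically illegal
/npip.pun/ — violates constraint (a): adjacent identical consonants /pp/ → phonotactically illegal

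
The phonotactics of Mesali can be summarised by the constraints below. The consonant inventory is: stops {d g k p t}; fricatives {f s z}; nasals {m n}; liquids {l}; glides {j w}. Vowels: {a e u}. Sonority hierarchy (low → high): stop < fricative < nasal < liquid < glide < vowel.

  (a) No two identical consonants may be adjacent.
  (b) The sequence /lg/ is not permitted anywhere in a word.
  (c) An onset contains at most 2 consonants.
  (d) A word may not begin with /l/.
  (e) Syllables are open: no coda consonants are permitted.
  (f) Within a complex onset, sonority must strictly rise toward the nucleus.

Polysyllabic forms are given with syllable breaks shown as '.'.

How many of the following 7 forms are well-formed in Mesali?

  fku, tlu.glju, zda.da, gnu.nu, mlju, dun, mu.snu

fku — violates constraint (f): syllable 1 onset /fk/: /f/ (fricative, 2) → /k/ (stop, 1) does not rise → ill-formed
tlu.glju — violates constraint (c): syllable 2 onset /glj/ has 3 consonants (> 2) → ill-formed
zda.da — violates constraint (f): syllable 1 onset /zd/: /z/ (fricative, 2) → /d/ (stop, 1) does not rise → ill-formed
gnu.nu — σ1 onset /gn/ (1→3 rises), coda /∅/ ok; σ2 onset /n/, coda /∅/ ok → well-formed
mlju — violates constraint (c): syllable 1 onset /mlj/ has 3 consonants (> 2) → ill-formed
dun — violates constraint (e): syllable 1 coda /n/ has 1 consonant (> 0) → ill-formed
mu.snu — σ1 onset /m/, coda /∅/ ok; σ2 onset /sn/ (2→3 rises), coda /∅/ ok → well-formed
Well-formed: gnu.nu, mu.snu → 2.

2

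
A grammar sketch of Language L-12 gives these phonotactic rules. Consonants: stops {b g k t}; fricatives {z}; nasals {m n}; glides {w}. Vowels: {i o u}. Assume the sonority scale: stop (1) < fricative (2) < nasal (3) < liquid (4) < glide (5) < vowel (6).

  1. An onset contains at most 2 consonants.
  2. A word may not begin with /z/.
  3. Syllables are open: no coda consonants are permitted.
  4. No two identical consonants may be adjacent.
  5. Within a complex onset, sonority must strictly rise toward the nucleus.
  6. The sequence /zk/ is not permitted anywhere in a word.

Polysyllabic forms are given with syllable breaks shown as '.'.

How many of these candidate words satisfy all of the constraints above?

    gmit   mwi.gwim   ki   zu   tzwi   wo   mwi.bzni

gmit — violates constraint 3: syllable 1 coda /t/ has 1 consonant (> 0) → ill-formed
mwi.gwim — violates constraint 3: syllable 2 coda /m/ has 1 consonant (> 0) → ill-formed
ki — σ1 onset /k/, coda /∅/ ok → well-formed
zu — violates constraint 2: word begins with /z/ → ill-formed
tzwi — violates constraint 1: syllable 1 onset /tzw/ has 3 consonants (> 2) → ill-formed
wo — σ1 onset /w/, coda /∅/ ok → well-formed
mwi.bzni — violates constraint 1: syllable 2 onset /bzn/ has 3 consonants (> 2) → ill-formed
Well-formed: ki, wo → 2.

2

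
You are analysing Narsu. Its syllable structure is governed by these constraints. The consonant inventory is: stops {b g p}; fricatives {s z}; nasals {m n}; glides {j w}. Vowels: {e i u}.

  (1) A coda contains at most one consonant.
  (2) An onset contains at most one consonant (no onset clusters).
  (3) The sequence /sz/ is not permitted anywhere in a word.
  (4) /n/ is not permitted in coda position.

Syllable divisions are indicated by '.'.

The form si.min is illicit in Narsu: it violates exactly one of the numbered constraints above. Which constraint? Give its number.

si.min: syllable 2 coda contains /n/.
This is a violation of constraint 4: "/n/ is not permitted in coda position."
The remaining constraints (1, 2, 3) are satisfied.

4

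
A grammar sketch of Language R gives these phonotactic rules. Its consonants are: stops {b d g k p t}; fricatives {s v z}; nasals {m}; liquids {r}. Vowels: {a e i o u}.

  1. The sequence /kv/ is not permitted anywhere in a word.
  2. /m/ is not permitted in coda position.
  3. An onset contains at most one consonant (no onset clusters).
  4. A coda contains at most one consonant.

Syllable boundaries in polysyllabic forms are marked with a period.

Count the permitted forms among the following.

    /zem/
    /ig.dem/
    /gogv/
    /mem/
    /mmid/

/zem/ — violates constraint 2: syllable 1 coda contains /m/ → not permitted
/ig.dem/ — violates constraint 2: syllable 2 coda contains /m/ → not permitted
/gogv/ — violates constraint 4: syllable 1 coda /gv/ has 2 consonants (> 1) → not permitted
/mem/ — violates constraint 2: syllable 1 coda contains /m/ → not permitted
/mmid/ — violates constraint 3: syllable 1 onset /mm/ has 2 consonants (> 1) → not permitted
No form is permitted → 0.

0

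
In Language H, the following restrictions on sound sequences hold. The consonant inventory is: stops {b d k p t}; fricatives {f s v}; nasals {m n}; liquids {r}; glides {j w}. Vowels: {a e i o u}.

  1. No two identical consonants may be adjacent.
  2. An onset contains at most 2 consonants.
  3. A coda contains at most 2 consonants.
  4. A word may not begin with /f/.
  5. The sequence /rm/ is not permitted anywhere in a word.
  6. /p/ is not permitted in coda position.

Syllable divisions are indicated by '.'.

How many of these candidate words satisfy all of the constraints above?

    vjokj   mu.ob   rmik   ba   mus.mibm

vjokj — σ1 onset /vj/ (2C), coda /kj/ (2C) ok → well-formed
mu.ob — σ1 onset /m/, coda /∅/ ok; σ2 onset /∅/, coda /b/ ok → well-formed
rmik — violates constraint 5: contains banned sequence /rm/ → ill-formed
ba — σ1 onset /b/, coda /∅/ ok → well-formed
mus.mibm — σ1 onset /m/, coda /s/ ok; σ2 onset /m/, coda /bm/ (2C) ok → well-formed
Well-formed: vjokj, mu.ob, ba, mus.mibm → 4.

4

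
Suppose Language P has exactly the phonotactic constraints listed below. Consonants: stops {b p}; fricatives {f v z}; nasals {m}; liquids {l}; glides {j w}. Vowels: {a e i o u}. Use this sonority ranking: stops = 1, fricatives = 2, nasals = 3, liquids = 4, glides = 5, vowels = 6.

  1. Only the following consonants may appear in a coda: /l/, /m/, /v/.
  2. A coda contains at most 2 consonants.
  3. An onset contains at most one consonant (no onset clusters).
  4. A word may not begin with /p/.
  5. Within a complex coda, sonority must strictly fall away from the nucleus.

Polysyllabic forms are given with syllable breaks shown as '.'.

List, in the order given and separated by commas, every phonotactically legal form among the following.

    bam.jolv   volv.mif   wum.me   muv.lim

bam.jolv — σ1 onset /b/, coda /m/ ok; σ2 onset /j/, coda /lv/ (4→2 falls) ok → phonotactically legal
volv.mif — violates constraint 1: syllable 2 coda contains /f/, which is not a licensed coda consonant → phonotactically illegal
wum.me — σ1 onset /w/, coda /m/ ok; σ2 onset /m/, coda /∅/ ok → phonotactically legal
muv.lim — σ1 onset /m/, coda /v/ ok; σ2 onset /l/, coda /m/ ok → phonotactically legal

bam.jolv, wum.me, muv.lim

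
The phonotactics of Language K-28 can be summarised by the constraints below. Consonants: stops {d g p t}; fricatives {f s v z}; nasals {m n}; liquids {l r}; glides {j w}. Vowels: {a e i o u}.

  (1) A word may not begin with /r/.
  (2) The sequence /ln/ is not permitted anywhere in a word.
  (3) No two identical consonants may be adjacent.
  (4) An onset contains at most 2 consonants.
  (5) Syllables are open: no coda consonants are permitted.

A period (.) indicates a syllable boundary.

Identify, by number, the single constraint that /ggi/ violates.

3

/ggi/: adjacent identical consonants /gg/.
This is a violation of constraint 3: "No two identical consonants may be adjacent."
The remaining constraints (1, 2, 4, 5) are satisfied.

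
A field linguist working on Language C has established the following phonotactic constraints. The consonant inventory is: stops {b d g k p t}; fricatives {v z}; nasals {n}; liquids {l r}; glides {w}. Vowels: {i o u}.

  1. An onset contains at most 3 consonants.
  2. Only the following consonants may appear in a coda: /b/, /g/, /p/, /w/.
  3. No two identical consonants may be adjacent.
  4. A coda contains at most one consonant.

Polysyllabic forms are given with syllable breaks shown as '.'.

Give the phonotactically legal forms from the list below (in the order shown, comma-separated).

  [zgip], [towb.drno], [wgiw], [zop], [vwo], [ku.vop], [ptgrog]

[zgip], [wgiw], [zop], [vwo], [ku.vop]

[zgip] — σ1 onset /zg/ (2C), coda /p/ ok → phonotactically legal
[towb.drno] — violates constraint 4: syllable 1 coda /wb/ has 2 consonants (> 1) → phonotactically illegal
[wgiw] — σ1 onset /wg/ (2C), coda /w/ ok → phonotactically legal
[zop] — σ1 onset /z/, coda /p/ ok → phonotactically legal
[vwo] — σ1 onset /vw/ (2C), coda /∅/ ok → phonotactically legal
[ku.vop] — σ1 onset /k/, coda /∅/ ok; σ2 onset /v/, coda /p/ ok → phonotactically legal
[ptgrog] — violates constraint 1: syllable 1 onset /ptgr/ has 4 consonants (> 3) → phonotactically illegal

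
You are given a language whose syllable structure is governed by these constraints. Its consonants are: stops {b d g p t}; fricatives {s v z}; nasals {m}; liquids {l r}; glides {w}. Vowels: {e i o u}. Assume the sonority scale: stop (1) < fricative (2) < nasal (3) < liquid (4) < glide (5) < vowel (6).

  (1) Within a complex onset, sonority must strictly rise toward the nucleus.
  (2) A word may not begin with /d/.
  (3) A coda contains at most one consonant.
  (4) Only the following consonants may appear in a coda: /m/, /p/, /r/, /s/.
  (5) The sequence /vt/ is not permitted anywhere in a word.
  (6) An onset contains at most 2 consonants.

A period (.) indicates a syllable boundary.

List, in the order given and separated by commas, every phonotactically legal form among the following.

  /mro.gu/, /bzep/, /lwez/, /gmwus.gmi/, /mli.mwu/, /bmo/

/mro.gu/, /bzep/, /mli.mwu/, /bmo/

/mro.gu/ — σ1 onset /mr/ (3→4 rises), coda /∅/ ok; σ2 onset /g/, coda /∅/ ok → phonotactically legal
/bzep/ — σ1 onset /bz/ (1→2 rises), coda /p/ ok → phonotactically legal
/lwez/ — violates constraint 4: syllable 1 coda contains /z/, which is not a licensed coda consonant → phonotactically illegal
/gmwus.gmi/ — violates constraint 6: syllable 1 onset /gmw/ has 3 consonants (> 2) → phonotactically illegal
/mli.mwu/ — σ1 onset /ml/ (3→4 rises), coda /∅/ ok; σ2 onset /mw/ (3→5 rises), coda /∅/ ok → phonotactically legal
/bmo/ — σ1 onset /bm/ (1→3 rises), coda /∅/ ok → phonotactically legal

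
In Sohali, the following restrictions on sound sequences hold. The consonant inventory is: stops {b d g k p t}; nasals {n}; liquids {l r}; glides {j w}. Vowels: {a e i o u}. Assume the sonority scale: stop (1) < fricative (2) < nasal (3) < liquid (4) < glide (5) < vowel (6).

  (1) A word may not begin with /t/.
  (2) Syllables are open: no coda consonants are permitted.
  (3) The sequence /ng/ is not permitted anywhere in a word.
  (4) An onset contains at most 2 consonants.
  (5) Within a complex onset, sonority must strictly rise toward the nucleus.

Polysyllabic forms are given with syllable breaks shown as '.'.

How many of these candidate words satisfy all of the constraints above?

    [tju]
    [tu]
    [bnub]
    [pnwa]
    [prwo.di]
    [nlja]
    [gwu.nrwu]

[tju] — violates constraint 1: word begins with /t/ → phonotactically illegal
[tu] — violates constraint 1: word begins with /t/ → phonotactically illegal
[bnub] — violates constraint 2: syllable 1 coda /b/ has 1 consonant (> 0) → phonotactically illegal
[pnwa] — violates constraint 4: syllable 1 onset /pnw/ has 3 consonants (> 2) → phonotactically illegal
[prwo.di] — violates constraint 4: syllable 1 onset /prw/ has 3 consonants (> 2) → phonotactically illegal
[nlja] — violates constraint 4: syllable 1 onset /nlj/ has 3 consonants (> 2) → phonotactically illegal
[gwu.nrwu] — violates constraint 4: syllable 2 onset /nrw/ has 3 consonants (> 2) → phonotactically illegal
No form is phonotactically legal → 0.

0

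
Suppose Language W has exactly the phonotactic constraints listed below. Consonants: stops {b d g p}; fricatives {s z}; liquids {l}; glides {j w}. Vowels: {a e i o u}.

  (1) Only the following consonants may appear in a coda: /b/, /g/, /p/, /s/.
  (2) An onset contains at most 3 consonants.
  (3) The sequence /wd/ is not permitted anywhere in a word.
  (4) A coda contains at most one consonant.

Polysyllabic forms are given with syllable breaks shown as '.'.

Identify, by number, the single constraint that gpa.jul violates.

gpa.jul: syllable 2 coda contains /l/, which is not a licensed coda consonant.
This is a violation of constraint 1: "Only the following consonants may appear in a coda: /b/, /g/, /p/, /s/."
The remaining constraints (2, 3, 4) are satisfied.

1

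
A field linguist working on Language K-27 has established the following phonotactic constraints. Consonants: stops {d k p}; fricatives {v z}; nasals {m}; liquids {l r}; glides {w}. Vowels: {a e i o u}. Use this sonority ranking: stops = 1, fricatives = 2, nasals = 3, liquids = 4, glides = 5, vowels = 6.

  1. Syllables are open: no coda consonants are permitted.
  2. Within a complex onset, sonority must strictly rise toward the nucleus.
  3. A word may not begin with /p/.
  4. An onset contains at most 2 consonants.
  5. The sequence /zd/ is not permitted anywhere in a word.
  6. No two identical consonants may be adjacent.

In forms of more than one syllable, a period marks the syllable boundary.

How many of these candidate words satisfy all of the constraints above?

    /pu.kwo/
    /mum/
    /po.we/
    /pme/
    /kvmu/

/pu.kwo/ — violates constraint 3: word begins with /p/ → illicit
/mum/ — violates constraint 1: syllable 1 coda /m/ has 1 consonant (> 0) → illicit
/po.we/ — violates constraint 3: word begins with /p/ → illicit
/pme/ — violates constraint 3: word begins with /p/ → illicit
/kvmu/ — violates constraint 4: syllable 1 onset /kvm/ has 3 consonants (> 2) → illicit
No form is licit → 0.

0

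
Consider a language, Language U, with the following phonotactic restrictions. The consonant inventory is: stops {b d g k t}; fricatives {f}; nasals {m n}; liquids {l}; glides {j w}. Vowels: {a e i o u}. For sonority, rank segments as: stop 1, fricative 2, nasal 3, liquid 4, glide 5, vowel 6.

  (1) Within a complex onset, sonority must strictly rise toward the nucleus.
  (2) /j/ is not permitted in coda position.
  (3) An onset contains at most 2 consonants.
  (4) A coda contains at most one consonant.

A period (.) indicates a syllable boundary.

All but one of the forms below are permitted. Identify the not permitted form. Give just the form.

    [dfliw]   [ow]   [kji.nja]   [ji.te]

[dfliw]

[dfliw] — violates constraint 3: syllable 1 onset /dfl/ has 3 consonants (> 2) → not permitted
[ow] — σ1 onset /∅/, coda /w/ ok → permitted
[kji.nja] — σ1 onset /kj/ (1→5 rises), coda /∅/ ok; σ2 onset /nj/ (3→5 rises), coda /∅/ ok → permitted
[ji.te] — σ1 onset /j/, coda /∅/ ok; σ2 onset /t/, coda /∅/ ok → permitted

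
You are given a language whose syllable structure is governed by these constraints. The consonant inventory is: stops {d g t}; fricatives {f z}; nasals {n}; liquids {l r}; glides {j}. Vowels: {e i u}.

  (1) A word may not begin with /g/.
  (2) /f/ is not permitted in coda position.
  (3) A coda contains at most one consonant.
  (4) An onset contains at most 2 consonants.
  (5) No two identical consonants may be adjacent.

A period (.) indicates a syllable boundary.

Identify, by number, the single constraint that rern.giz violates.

3

rern.giz: syllable 1 coda /rn/ has 2 consonants (> 1).
This is a violation of constraint 3: "A coda contains at most one consonant."
The remaining constraints (1, 2, 4, 5) are satisfied.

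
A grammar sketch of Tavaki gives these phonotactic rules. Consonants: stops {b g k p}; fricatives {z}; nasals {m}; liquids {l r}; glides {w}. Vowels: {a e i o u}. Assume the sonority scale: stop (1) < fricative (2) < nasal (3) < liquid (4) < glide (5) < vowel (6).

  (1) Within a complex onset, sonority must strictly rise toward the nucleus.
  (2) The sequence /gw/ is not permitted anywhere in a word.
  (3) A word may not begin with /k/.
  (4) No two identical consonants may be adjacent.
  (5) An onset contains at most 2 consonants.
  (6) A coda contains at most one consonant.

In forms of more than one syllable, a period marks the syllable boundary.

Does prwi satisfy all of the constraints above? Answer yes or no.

no

prwi — violates constraint 5: syllable 1 onset /prw/ has 3 consonants (> 2) → ill-formed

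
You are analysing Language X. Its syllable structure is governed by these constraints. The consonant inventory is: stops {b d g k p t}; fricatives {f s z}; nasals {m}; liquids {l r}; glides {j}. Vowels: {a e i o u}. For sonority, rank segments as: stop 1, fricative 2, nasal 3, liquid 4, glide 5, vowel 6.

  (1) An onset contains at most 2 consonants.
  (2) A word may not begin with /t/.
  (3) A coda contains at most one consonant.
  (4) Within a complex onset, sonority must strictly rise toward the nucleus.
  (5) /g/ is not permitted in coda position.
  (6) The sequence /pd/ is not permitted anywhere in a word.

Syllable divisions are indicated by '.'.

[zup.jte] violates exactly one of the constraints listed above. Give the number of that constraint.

4

[zup.jte]: syllable 2 onset /jt/: /j/ (glide, 5) → /t/ (stop, 1) does not rise.
This is a violation of constraint 4: "Within a complex onset, sonority must strictly rise toward the nucleus."
The remaining constraints (1, 2, 3, 5, 6) are satisfied.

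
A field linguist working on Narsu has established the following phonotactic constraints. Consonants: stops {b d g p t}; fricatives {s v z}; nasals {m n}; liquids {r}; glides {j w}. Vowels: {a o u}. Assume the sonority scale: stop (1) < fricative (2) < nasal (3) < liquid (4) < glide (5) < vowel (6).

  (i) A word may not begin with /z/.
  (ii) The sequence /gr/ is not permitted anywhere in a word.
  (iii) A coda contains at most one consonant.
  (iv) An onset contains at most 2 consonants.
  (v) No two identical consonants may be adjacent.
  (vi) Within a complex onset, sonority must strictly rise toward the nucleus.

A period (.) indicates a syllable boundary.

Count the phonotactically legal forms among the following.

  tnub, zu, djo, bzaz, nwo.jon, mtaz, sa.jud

tnub — σ1 onset /tn/ (1→3 rises), coda /b/ ok → phonotactically legal
zu — violates constraint (i): word begins with /z/ → phonotactically illegal
djo — σ1 onset /dj/ (1→5 rises), coda /∅/ ok → phonotactically legal
bzaz — σ1 onset /bz/ (1→2 rises), coda /z/ ok → phonotactically legal
nwo.jon — σ1 onset /nw/ (3→5 rises), coda /∅/ ok; σ2 onset /j/, coda /n/ ok → phonotactically legal
mtaz — violates constraint (vi): syllable 1 onset /mt/: /m/ (nasal, 3) → /t/ (stop, 1) does not rise → phonotactically illegal
sa.jud — σ1 onset /s/, coda /∅/ ok; σ2 onset /j/, coda /d/ ok → phonotactically legal
Phonotactically legal: tnub, djo, bzaz, nwo.jon, sa.jud → 5.

5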